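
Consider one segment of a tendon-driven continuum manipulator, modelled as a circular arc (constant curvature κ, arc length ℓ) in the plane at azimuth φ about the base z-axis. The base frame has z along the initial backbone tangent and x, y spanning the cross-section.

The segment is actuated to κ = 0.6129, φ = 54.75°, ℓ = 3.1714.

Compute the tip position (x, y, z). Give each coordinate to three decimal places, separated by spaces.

θ = κ·ℓ = 0.6129 × 3.1714 = 1.94375 rad
ρ = (1 − cos θ)/κ = (1 − -0.36437)/0.6129 = 2.22609
z = sin θ / κ = 0.93125/0.6129 = 1.51942
x = ρ cos φ = 2.22609 × cos(54.75°) = 1.28478
y = ρ sin φ = 2.22609 × sin(54.75°) = 1.81792

1.285 1.818 1.519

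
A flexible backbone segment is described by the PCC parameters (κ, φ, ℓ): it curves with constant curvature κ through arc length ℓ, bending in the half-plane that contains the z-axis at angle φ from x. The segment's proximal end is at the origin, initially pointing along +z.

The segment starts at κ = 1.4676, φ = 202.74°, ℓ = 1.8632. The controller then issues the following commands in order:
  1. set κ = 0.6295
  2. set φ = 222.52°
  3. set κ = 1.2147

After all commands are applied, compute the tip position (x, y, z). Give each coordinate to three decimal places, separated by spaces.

initial: κ=1.4676, φ=202.74°, ℓ=1.8632
cmd 1: set κ=0.6295 → (κ,φ,ℓ)=(0.6295,202.74°,1.8632) → tip=(-0.8974,-0.3761,1.4645)
cmd 2: set φ=222.52° → (κ,φ,ℓ)=(0.6295,222.52°,1.8632) → tip=(-0.7171,-0.6576,1.4645)
cmd 3: set κ=1.2147 → (κ,φ,ℓ)=(1.2147,222.52°,1.8632) → tip=(-0.9941,-0.9116,0.6337)

-0.994 -0.912 0.634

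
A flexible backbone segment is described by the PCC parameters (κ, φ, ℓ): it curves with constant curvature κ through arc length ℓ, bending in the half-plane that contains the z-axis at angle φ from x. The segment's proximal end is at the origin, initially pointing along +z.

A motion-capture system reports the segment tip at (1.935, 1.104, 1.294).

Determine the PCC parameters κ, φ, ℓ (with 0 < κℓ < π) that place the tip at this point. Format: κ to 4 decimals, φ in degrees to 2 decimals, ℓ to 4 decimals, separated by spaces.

0.6713 29.71 3.1122

ρ = √(x²+y²) = √(1.935² + 1.104²) = 2.22779
φ = atan2(y, x) mod 360° = atan2(1.104, 1.935) = 29.7066°
|p|² = ρ² + z² = 2.22779² + 1.294² = 6.63748
κ = 2ρ / |p|² = 2×2.22779 / 6.63748 = 0.67128
θ = 2·atan2(ρ, z) = 2·atan2(2.22779, 1.294) = 2.08916 rad
ℓ = θ/κ = 2.08916/0.67128 = 3.11222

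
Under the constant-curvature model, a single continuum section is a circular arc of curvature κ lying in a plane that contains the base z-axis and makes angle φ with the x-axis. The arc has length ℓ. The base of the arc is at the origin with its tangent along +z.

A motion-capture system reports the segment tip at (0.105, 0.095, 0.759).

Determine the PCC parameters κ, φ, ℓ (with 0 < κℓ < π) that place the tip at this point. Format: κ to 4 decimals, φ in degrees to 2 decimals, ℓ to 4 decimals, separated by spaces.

0.4751 42.14 0.7765

ρ = √(x²+y²) = √(0.105² + 0.095²) = 0.14160
φ = atan2(y, x) mod 360° = atan2(0.095, 0.105) = 42.1376°
|p|² = ρ² + z² = 0.14160² + 0.759² = 0.59613
κ = 2ρ / |p|² = 2×0.14160 / 0.59613 = 0.47506
θ = 2·atan2(ρ, z) = 2·atan2(0.14160, 0.759) = 0.36888 rad
ℓ = θ/κ = 0.36888/0.47506 = 0.77649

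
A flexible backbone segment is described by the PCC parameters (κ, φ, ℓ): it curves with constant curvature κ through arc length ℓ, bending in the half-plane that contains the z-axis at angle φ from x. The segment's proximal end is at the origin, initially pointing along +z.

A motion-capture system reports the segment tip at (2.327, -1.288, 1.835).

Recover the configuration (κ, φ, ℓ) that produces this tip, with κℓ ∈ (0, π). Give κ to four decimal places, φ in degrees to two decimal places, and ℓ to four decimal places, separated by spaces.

0.5095 331.04 3.7956

ρ = √(x²+y²) = √(2.327² + -1.288²) = 2.65968
φ = atan2(y, x) mod 360° = atan2(-1.288, 2.327) = 331.0354°
|p|² = ρ² + z² = 2.65968² + 1.835² = 10.44110
κ = 2ρ / |p|² = 2×2.65968 / 10.44110 = 0.50946
θ = 2·atan2(ρ, z) = 2·atan2(2.65968, 1.835) = 1.93372 rad
ℓ = θ/κ = 1.93372/0.50946 = 3.79560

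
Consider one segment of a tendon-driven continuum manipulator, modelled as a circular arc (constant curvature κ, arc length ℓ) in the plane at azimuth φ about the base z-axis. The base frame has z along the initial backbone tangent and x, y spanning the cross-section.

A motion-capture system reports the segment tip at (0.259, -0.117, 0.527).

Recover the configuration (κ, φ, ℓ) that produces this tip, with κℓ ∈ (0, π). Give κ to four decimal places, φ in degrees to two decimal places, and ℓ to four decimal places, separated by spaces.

1.5855 335.69 0.6239

ρ = √(x²+y²) = √(0.259² + -0.117²) = 0.28420
φ = atan2(y, x) mod 360° = atan2(-0.117, 0.259) = 335.6895°
|p|² = ρ² + z² = 0.28420² + 0.527² = 0.35850
κ = 2ρ / |p|² = 2×0.28420 / 0.35850 = 1.58550
θ = 2·atan2(ρ, z) = 2·atan2(0.28420, 0.527) = 0.98915 rad
ℓ = θ/κ = 0.98915/1.58550 = 0.62387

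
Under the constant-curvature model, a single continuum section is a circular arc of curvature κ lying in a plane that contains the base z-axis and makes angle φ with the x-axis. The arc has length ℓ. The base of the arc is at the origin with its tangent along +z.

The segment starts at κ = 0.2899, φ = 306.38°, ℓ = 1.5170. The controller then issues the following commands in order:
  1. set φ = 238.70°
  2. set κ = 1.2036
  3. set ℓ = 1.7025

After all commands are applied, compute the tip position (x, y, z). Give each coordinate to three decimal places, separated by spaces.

initial: κ=0.2899, φ=306.38°, ℓ=1.5170
cmd 1: set φ=238.70° → (κ,φ,ℓ)=(0.2899,238.70°,1.5170) → tip=(-0.1705,-0.2805,1.4686)
cmd 2: set κ=1.2036 → (κ,φ,ℓ)=(1.2036,238.70°,1.5170) → tip=(-0.5405,-0.8890,0.8040)
cmd 3: set ℓ=1.7025 → (κ,φ,ℓ)=(1.2036,238.70°,1.7025) → tip=(-0.6303,-1.0367,0.7376)

-0.630 -1.037 0.738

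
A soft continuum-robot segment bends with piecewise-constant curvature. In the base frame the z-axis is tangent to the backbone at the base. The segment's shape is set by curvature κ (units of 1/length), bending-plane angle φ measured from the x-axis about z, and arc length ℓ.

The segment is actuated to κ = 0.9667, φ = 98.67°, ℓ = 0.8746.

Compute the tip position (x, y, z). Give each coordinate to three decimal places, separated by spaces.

-0.052 0.344 0.774

θ = κ·ℓ = 0.9667 × 0.8746 = 0.84548 rad
ρ = (1 − cos θ)/κ = (1 − 0.66338)/0.9667 = 0.34822
z = sin θ / κ = 0.74829/0.9667 = 0.77406
x = ρ cos φ = 0.34822 × cos(98.67°) = -0.05249
y = ρ sin φ = 0.34822 × sin(98.67°) = 0.34424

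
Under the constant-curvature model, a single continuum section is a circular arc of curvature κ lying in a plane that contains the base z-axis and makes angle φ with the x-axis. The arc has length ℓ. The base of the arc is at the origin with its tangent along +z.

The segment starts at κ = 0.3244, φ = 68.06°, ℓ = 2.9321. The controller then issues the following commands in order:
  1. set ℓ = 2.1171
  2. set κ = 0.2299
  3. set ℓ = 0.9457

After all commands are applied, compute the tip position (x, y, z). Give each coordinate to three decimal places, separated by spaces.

initial: κ=0.3244, φ=68.06°, ℓ=2.9321
cmd 1: set ℓ=2.1171 → (κ,φ,ℓ)=(0.3244,68.06°,2.1171) → tip=(0.2611,0.6483,1.9546)
cmd 2: set κ=0.2299 → (κ,φ,ℓ)=(0.2299,68.06°,2.1171) → tip=(0.1887,0.4685,2.0345)
cmd 3: set ℓ=0.9457 → (κ,φ,ℓ)=(0.2299,68.06°,0.9457) → tip=(0.0383,0.0950,0.9383)

0.038 0.095 0.938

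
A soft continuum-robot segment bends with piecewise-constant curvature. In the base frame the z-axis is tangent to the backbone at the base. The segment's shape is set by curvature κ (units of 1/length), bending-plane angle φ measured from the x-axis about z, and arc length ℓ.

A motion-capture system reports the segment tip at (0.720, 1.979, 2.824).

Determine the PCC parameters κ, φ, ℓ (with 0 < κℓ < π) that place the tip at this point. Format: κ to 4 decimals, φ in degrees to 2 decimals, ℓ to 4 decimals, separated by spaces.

ρ = √(x²+y²) = √(0.720² + 1.979²) = 2.10591
φ = atan2(y, x) mod 360° = atan2(1.979, 0.720) = 70.0076°
|p|² = ρ² + z² = 2.10591² + 2.824² = 12.40982
κ = 2ρ / |p|² = 2×2.10591 / 12.40982 = 0.33939
θ = 2·atan2(ρ, z) = 2·atan2(2.10591, 2.824) = 1.28151 rad
ℓ = θ/κ = 1.28151/0.33939 = 3.77588

0.3394 70.01 3.7759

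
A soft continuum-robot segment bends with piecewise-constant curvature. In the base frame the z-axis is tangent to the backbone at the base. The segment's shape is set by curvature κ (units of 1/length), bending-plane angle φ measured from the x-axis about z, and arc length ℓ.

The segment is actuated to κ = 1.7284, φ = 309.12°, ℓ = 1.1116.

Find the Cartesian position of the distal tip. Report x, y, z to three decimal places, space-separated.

0.490 -0.603 0.543

θ = κ·ℓ = 1.7284 × 1.1116 = 1.92129 rad
ρ = (1 − cos θ)/κ = (1 − -0.34336)/1.7284 = 0.77723
z = sin θ / κ = 0.93920/1.7284 = 0.54339
x = ρ cos φ = 0.77723 × cos(309.12°) = 0.49039
y = ρ sin φ = 0.77723 × sin(309.12°) = -0.60299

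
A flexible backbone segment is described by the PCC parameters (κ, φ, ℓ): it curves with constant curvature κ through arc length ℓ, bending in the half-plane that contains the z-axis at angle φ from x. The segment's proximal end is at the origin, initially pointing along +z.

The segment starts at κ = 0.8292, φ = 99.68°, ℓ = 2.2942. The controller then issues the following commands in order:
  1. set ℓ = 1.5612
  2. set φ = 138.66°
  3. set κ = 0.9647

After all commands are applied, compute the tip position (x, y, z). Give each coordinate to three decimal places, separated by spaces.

initial: κ=0.8292, φ=99.68°, ℓ=2.2942
cmd 1: set ℓ=1.5612 → (κ,φ,ℓ)=(0.8292,99.68°,1.5612) → tip=(-0.1475,0.8646,1.1603)
cmd 2: set φ=138.66° → (κ,φ,ℓ)=(0.8292,138.66°,1.5612) → tip=(-0.6585,0.5793,1.1603)
cmd 3: set κ=0.9647 → (κ,φ,ℓ)=(0.9647,138.66°,1.5612) → tip=(-0.7280,0.6404,1.0344)

-0.728 0.640 1.034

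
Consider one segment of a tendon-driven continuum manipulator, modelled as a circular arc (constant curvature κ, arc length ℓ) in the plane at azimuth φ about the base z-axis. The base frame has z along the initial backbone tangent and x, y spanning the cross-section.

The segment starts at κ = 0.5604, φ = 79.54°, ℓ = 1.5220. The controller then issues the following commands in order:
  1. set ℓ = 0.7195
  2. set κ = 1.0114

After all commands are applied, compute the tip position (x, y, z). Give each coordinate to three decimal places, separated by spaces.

initial: κ=0.5604, φ=79.54°, ℓ=1.5220
cmd 1: set ℓ=0.7195 → (κ,φ,ℓ)=(0.5604,79.54°,0.7195) → tip=(0.0260,0.1407,0.7002)
cmd 2: set κ=1.0114 → (κ,φ,ℓ)=(1.0114,79.54°,0.7195) → tip=(0.0455,0.2463,0.6577)

0.045 0.246 0.658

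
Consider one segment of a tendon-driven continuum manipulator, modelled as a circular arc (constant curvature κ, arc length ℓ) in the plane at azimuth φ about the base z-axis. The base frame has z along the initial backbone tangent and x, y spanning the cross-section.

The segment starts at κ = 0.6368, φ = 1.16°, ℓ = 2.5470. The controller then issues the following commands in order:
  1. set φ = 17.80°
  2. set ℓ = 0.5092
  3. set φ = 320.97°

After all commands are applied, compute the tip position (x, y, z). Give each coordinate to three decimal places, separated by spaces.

0.064 -0.052 0.500

initial: κ=0.6368, φ=1.16°, ℓ=2.5470
cmd 1: set φ=17.80° → (κ,φ,ℓ)=(0.6368,17.80°,2.5470) → tip=(1.5716,0.5046,1.5683)
cmd 2: set ℓ=0.5092 → (κ,φ,ℓ)=(0.6368,17.80°,0.5092) → tip=(0.0779,0.0250,0.5003)
cmd 3: set φ=320.97° → (κ,φ,ℓ)=(0.6368,320.97°,0.5092) → tip=(0.0636,-0.0515,0.5003)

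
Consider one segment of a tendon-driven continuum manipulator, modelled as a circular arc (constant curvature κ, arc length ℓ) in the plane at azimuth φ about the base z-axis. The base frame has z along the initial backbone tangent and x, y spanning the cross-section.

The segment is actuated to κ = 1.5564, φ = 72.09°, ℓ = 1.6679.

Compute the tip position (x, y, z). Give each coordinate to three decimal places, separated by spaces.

0.366 1.134 0.333

θ = κ·ℓ = 1.5564 × 1.6679 = 2.59592 rad
ρ = (1 − cos θ)/κ = (1 − -0.85478)/1.5564 = 1.19171
z = sin θ / κ = 0.51899/1.5564 = 0.33346
x = ρ cos φ = 1.19171 × cos(72.09°) = 0.36648
y = ρ sin φ = 1.19171 × sin(72.09°) = 1.13396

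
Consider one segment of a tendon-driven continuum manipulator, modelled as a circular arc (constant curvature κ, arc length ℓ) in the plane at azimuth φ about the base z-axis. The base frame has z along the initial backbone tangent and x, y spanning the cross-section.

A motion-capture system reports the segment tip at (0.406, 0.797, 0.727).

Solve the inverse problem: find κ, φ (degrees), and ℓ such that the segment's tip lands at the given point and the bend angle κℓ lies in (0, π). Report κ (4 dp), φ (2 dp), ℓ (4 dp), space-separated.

1.3465 63.01 1.3194

ρ = √(x²+y²) = √(0.406² + 0.797²) = 0.89445
φ = atan2(y, x) mod 360° = atan2(0.797, 0.406) = 63.0052°
|p|² = ρ² + z² = 0.89445² + 0.727² = 1.32857
κ = 2ρ / |p|² = 2×0.89445 / 1.32857 = 1.34648
θ = 2·atan2(ρ, z) = 2·atan2(0.89445, 0.727) = 1.77661 rad
ℓ = θ/κ = 1.77661/1.34648 = 1.31945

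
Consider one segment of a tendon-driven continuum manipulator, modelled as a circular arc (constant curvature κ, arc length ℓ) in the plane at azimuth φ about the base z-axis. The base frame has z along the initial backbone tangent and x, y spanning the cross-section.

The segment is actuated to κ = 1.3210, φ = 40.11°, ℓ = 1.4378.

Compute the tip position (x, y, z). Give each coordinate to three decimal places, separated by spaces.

0.766 0.645 0.717

θ = κ·ℓ = 1.3210 × 1.4378 = 1.89933 rad
ρ = (1 − cos θ)/κ = (1 − -0.32266)/1.3210 = 1.00126
z = sin θ / κ = 0.94652/1.3210 = 0.71651
x = ρ cos φ = 1.00126 × cos(40.11°) = 0.76577
y = ρ sin φ = 1.00126 × sin(40.11°) = 0.64507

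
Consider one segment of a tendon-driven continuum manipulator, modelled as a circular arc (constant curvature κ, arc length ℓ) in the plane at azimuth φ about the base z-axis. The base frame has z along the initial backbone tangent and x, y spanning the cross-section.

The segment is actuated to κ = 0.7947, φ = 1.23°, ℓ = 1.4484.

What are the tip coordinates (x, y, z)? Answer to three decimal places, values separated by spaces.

0.745 0.016 1.149

θ = κ·ℓ = 0.7947 × 1.4484 = 1.15104 rad
ρ = (1 − cos θ)/κ = (1 − 0.40753)/0.7947 = 0.74552
z = sin θ / κ = 0.91319/0.7947 = 1.14910
x = ρ cos φ = 0.74552 × cos(1.23°) = 0.74535
y = ρ sin φ = 0.74552 × sin(1.23°) = 0.01600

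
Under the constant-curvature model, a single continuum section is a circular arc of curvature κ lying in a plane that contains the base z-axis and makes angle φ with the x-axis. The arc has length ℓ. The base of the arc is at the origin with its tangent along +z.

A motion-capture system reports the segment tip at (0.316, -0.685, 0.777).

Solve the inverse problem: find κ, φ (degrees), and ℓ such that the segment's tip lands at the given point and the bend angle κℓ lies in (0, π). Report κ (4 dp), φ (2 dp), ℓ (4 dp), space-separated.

1.2864 294.76 1.1981

ρ = √(x²+y²) = √(0.316² + -0.685²) = 0.75437
φ = atan2(y, x) mod 360° = atan2(-0.685, 0.316) = 294.7645°
|p|² = ρ² + z² = 0.75437² + 0.777² = 1.17281
κ = 2ρ / |p|² = 2×0.75437 / 1.17281 = 1.28644
θ = 2·atan2(ρ, z) = 2·atan2(0.75437, 0.777) = 1.54125 rad
ℓ = θ/κ = 1.54125/1.28644 = 1.19807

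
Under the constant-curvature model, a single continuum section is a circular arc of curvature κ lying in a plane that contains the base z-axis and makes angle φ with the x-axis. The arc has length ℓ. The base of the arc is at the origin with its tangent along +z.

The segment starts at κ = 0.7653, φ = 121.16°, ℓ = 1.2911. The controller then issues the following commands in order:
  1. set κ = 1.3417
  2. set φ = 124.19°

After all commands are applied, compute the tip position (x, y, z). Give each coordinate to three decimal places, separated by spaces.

-0.486 0.716 0.736

initial: κ=0.7653, φ=121.16°, ℓ=1.2911
cmd 1: set κ=1.3417 → (κ,φ,ℓ)=(1.3417,121.16°,1.2911) → tip=(-0.4477,0.7403,0.7356)
cmd 2: set φ=124.19° → (κ,φ,ℓ)=(1.3417,124.19°,1.2911) → tip=(-0.4862,0.7156,0.7356)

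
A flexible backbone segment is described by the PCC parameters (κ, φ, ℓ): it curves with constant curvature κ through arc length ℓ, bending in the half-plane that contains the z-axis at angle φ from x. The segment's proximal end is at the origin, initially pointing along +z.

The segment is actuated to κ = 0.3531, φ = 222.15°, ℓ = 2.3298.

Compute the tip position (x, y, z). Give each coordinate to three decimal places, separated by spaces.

θ = κ·ℓ = 0.3531 × 2.3298 = 0.82265 rad
ρ = (1 − cos θ)/κ = (1 − 0.68028)/0.3531 = 0.90547
z = sin θ / κ = 0.73295/0.3531 = 2.07577
x = ρ cos φ = 0.90547 × cos(222.15°) = -0.67130
y = ρ sin φ = 0.90547 × sin(222.15°) = -0.60764

-0.671 -0.608 2.076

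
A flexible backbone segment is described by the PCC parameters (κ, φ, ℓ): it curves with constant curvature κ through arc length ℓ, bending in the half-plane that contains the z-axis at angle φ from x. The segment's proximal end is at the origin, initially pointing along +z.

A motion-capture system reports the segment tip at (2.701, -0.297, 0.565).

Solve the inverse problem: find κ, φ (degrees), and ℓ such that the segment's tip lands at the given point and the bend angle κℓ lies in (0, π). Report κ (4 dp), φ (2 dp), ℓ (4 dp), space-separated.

ρ = √(x²+y²) = √(2.701² + -0.297²) = 2.71728
φ = atan2(y, x) mod 360° = atan2(-0.297, 2.701) = 353.7250°
|p|² = ρ² + z² = 2.71728² + 0.565² = 7.70283
κ = 2ρ / |p|² = 2×2.71728 / 7.70283 = 0.70553
θ = 2·atan2(ρ, z) = 2·atan2(2.71728, 0.565) = 2.73158 rad
ℓ = θ/κ = 2.73158/0.70553 = 3.87168

0.7055 353.73 3.8717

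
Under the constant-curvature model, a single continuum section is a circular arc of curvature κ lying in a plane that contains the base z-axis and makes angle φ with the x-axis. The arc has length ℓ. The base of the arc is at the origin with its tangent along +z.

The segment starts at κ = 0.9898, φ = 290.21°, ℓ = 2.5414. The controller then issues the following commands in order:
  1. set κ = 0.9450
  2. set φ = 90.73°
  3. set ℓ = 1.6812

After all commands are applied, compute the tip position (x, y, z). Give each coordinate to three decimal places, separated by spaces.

initial: κ=0.9898, φ=290.21°, ℓ=2.5414
cmd 1: set κ=0.9450 → (κ,φ,ℓ)=(0.9450,290.21°,2.5414) → tip=(0.6355,-1.7264,0.7135)
cmd 2: set φ=90.73° → (κ,φ,ℓ)=(0.9450,90.73°,2.5414) → tip=(-0.0234,1.8395,0.7135)
cmd 3: set ℓ=1.6812 → (κ,φ,ℓ)=(0.9450,90.73°,1.6812) → tip=(-0.0137,1.0771,1.0580)

-0.014 1.077 1.058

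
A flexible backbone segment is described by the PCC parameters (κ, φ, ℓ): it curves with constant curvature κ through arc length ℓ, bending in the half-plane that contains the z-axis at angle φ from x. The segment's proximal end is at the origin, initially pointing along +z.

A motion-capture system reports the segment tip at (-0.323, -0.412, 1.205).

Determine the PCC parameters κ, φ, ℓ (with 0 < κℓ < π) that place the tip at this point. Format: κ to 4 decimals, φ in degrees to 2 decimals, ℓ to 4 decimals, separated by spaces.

0.6066 231.90 1.3513

ρ = √(x²+y²) = √(-0.323² + -0.412²) = 0.52352
φ = atan2(y, x) mod 360° = atan2(-0.412, -0.323) = 231.9042°
|p|² = ρ² + z² = 0.52352² + 1.205² = 1.72610
κ = 2ρ / |p|² = 2×0.52352 / 1.72610 = 0.60659
θ = 2·atan2(ρ, z) = 2·atan2(0.52352, 1.205) = 0.81971 rad
ℓ = θ/κ = 0.81971/0.60659 = 1.35133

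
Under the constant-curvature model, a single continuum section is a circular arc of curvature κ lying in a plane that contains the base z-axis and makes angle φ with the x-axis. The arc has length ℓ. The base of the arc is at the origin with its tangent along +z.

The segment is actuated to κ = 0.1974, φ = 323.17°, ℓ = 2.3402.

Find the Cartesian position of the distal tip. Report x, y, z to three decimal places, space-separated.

θ = κ·ℓ = 0.1974 × 2.3402 = 0.46196 rad
ρ = (1 − cos θ)/κ = (1 − 0.89518)/0.1974 = 0.53099
z = sin θ / κ = 0.44570/0.1974 = 2.25785
x = ρ cos φ = 0.53099 × cos(323.17°) = 0.42501
y = ρ sin φ = 0.53099 × sin(323.17°) = -0.31830

0.425 -0.318 2.258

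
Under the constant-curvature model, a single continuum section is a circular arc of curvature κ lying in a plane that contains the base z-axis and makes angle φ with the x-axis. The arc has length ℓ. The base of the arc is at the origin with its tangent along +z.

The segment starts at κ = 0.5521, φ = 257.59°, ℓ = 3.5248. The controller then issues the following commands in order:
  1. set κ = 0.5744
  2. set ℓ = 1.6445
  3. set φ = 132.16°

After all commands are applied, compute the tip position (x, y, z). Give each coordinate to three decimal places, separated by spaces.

initial: κ=0.5521, φ=257.59°, ℓ=3.5248
cmd 1: set κ=0.5744 → (κ,φ,ℓ)=(0.5744,257.59°,3.5248) → tip=(-0.5382,-2.4457,1.5647)
cmd 2: set ℓ=1.6445 → (κ,φ,ℓ)=(0.5744,257.59°,1.6445) → tip=(-0.1549,-0.7038,1.4106)
cmd 3: set φ=132.16° → (κ,φ,ℓ)=(0.5744,132.16°,1.6445) → tip=(-0.4837,0.5342,1.4106)

-0.484 0.534 1.411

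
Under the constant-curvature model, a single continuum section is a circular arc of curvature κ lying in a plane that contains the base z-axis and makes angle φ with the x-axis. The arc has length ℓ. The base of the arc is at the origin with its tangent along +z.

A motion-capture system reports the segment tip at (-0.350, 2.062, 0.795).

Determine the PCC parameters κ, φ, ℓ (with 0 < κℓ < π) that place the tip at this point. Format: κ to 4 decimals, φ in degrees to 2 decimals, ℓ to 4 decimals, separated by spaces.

ρ = √(x²+y²) = √(-0.350² + 2.062²) = 2.09149
φ = atan2(y, x) mod 360° = atan2(2.062, -0.350) = 99.6335°
|p|² = ρ² + z² = 2.09149² + 0.795² = 5.00637
κ = 2ρ / |p|² = 2×2.09149 / 5.00637 = 0.83553
θ = 2·atan2(ρ, z) = 2·atan2(2.09149, 0.795) = 2.41510 rad
ℓ = θ/κ = 2.41510/0.83553 = 2.89050

0.8355 99.63 2.8905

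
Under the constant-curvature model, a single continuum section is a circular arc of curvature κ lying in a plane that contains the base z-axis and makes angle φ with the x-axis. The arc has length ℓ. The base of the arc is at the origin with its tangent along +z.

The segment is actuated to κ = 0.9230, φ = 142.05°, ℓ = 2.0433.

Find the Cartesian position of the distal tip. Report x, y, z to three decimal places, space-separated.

-1.119 0.873 1.030

θ = κ·ℓ = 0.9230 × 2.0433 = 1.88597 rad
ρ = (1 − cos θ)/κ = (1 − -0.30998)/0.9230 = 1.41926
z = sin θ / κ = 0.95074/0.9230 = 1.03006
x = ρ cos φ = 1.41926 × cos(142.05°) = -1.11915
y = ρ sin φ = 1.41926 × sin(142.05°) = 0.87281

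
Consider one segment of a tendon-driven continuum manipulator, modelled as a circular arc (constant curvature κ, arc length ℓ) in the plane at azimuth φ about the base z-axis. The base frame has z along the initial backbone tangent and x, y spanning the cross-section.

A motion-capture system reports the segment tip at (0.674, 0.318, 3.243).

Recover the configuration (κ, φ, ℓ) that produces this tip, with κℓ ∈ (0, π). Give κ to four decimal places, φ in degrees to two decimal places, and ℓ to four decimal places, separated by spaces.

0.1346 25.26 3.3560

ρ = √(x²+y²) = √(0.674² + 0.318²) = 0.74525
φ = atan2(y, x) mod 360° = atan2(0.318, 0.674) = 25.2584°
|p|² = ρ² + z² = 0.74525² + 3.243² = 11.07245
κ = 2ρ / |p|² = 2×0.74525 / 11.07245 = 0.13461
θ = 2·atan2(ρ, z) = 2·atan2(0.74525, 3.243) = 0.45176 rad
ℓ = θ/κ = 0.45176/0.13461 = 3.35599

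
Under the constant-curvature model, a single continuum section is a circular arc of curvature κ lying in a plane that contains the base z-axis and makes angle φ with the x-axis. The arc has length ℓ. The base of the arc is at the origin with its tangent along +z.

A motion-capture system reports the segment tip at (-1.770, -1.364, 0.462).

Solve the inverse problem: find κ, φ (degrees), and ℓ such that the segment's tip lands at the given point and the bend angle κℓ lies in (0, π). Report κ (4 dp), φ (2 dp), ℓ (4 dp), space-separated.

ρ = √(x²+y²) = √(-1.770² + -1.364²) = 2.23459
φ = atan2(y, x) mod 360° = atan2(-1.364, -1.770) = 217.6186°
|p|² = ρ² + z² = 2.23459² + 0.462² = 5.20684
κ = 2ρ / |p|² = 2×2.23459 / 5.20684 = 0.85833
θ = 2·atan2(ρ, z) = 2·atan2(2.23459, 0.462) = 2.73384 rad
ℓ = θ/κ = 2.73384/0.85833 = 3.18507

0.8583 217.62 3.1851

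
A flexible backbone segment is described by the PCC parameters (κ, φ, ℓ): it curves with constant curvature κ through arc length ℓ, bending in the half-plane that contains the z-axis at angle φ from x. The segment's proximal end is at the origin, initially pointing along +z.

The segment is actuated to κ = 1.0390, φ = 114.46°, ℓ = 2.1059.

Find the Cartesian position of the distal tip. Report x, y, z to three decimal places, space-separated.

θ = κ·ℓ = 1.0390 × 2.1059 = 2.18803 rad
ρ = (1 − cos θ)/κ = (1 − -0.57878)/1.0390 = 1.51952
z = sin θ / κ = 0.81548/1.0390 = 0.78487
x = ρ cos φ = 1.51952 × cos(114.46°) = -0.62917
y = ρ sin φ = 1.51952 × sin(114.46°) = 1.38314

-0.629 1.383 0.785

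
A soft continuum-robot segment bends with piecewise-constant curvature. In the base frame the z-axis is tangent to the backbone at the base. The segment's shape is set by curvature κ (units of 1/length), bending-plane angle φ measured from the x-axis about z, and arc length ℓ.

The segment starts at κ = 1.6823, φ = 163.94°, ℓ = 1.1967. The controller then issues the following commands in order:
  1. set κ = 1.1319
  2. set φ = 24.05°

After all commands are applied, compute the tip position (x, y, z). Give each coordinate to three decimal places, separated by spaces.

0.634 0.283 0.863

initial: κ=1.6823, φ=163.94°, ℓ=1.1967
cmd 1: set κ=1.1319 → (κ,φ,ℓ)=(1.1319,163.94°,1.1967) → tip=(-0.6668,0.1920,0.8629)
cmd 2: set φ=24.05° → (κ,φ,ℓ)=(1.1319,24.05°,1.1967) → tip=(0.6337,0.2828,0.8629)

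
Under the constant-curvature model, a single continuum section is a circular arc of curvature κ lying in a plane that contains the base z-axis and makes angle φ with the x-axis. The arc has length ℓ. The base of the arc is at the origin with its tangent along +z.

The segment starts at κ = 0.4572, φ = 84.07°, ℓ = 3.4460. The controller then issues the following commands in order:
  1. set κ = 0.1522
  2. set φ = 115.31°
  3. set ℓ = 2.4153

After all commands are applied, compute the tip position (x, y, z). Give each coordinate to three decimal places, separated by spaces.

initial: κ=0.4572, φ=84.07°, ℓ=3.4460
cmd 1: set κ=0.1522 → (κ,φ,ℓ)=(0.1522,84.07°,3.4460) → tip=(0.0912,0.8784,3.2902)
cmd 2: set φ=115.31° → (κ,φ,ℓ)=(0.1522,115.31°,3.4460) → tip=(-0.3776,0.7984,3.2902)
cmd 3: set ℓ=2.4153 → (κ,φ,ℓ)=(0.1522,115.31°,2.4153) → tip=(-0.1877,0.3968,2.3613)

-0.188 0.397 2.361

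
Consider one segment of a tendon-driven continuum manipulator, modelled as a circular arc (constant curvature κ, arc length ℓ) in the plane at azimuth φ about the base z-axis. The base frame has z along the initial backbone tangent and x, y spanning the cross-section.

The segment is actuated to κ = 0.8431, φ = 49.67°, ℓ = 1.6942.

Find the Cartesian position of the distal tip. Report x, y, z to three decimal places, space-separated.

0.659 0.776 1.174

θ = κ·ℓ = 0.8431 × 1.6942 = 1.42838 rad
ρ = (1 − cos θ)/κ = (1 − 0.14194)/0.8431 = 1.01775
z = sin θ / κ = 0.98988/0.8431 = 1.17409
x = ρ cos φ = 1.01775 × cos(49.67°) = 0.65868
y = ρ sin φ = 1.01775 × sin(49.67°) = 0.77586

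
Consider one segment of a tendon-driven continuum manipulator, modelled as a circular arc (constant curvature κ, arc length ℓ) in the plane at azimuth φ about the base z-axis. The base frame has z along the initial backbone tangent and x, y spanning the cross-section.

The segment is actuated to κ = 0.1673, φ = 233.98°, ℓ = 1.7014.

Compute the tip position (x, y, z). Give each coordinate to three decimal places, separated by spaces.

-0.141 -0.195 1.679

θ = κ·ℓ = 0.1673 × 1.7014 = 0.28464 rad
ρ = (1 − cos θ)/κ = (1 − 0.95976)/0.1673 = 0.24052
z = sin θ / κ = 0.28082/0.1673 = 1.67852
x = ρ cos φ = 0.24052 × cos(233.98°) = -0.14144
y = ρ sin φ = 0.24052 × sin(233.98°) = -0.19453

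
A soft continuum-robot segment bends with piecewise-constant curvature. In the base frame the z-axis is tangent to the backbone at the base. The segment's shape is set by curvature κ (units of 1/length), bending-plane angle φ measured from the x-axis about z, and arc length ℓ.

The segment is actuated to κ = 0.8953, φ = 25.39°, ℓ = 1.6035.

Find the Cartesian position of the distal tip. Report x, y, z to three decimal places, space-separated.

0.873 0.414 1.107

θ = κ·ℓ = 0.8953 × 1.6035 = 1.43561 rad
ρ = (1 − cos θ)/κ = (1 − 0.13477)/0.8953 = 0.96641
z = sin θ / κ = 0.99088/0.8953 = 1.10675
x = ρ cos φ = 0.96641 × cos(25.39°) = 0.87307
y = ρ sin φ = 0.96641 × sin(25.39°) = 0.41438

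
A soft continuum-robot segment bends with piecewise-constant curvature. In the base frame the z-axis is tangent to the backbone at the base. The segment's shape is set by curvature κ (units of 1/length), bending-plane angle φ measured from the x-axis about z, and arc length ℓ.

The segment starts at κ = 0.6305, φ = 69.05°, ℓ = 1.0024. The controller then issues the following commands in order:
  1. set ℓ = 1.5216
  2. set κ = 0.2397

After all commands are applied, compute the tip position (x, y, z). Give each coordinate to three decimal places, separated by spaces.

0.098 0.256 1.488

initial: κ=0.6305, φ=69.05°, ℓ=1.0024
cmd 1: set ℓ=1.5216 → (κ,φ,ℓ)=(0.6305,69.05°,1.5216) → tip=(0.2416,0.6309,1.2987)
cmd 2: set κ=0.2397 → (κ,φ,ℓ)=(0.2397,69.05°,1.5216) → tip=(0.0981,0.2563,1.4881)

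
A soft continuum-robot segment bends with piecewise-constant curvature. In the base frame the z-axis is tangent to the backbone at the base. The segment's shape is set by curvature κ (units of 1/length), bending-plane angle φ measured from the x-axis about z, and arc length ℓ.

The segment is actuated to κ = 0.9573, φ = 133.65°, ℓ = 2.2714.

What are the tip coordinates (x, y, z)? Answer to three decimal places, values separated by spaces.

-1.130 1.185 0.860

θ = κ·ℓ = 0.9573 × 2.2714 = 2.17441 rad
ρ = (1 − cos θ)/κ = (1 − -0.56762)/0.9573 = 1.63755
z = sin θ / κ = 0.82329/0.9573 = 0.86001
x = ρ cos φ = 1.63755 × cos(133.65°) = -1.13032
y = ρ sin φ = 1.63755 × sin(133.65°) = 1.18488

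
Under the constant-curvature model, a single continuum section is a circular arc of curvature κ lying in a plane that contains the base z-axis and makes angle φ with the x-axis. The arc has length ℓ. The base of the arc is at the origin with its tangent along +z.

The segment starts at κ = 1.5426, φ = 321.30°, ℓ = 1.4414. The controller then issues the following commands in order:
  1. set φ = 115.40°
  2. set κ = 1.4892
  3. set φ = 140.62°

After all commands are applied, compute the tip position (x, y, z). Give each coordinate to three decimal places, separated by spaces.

initial: κ=1.5426, φ=321.30°, ℓ=1.4414
cmd 1: set φ=115.40° → (κ,φ,ℓ)=(1.5426,115.40°,1.4414) → tip=(-0.4469,0.9412,0.5150)
cmd 2: set κ=1.4892 → (κ,φ,ℓ)=(1.4892,115.40°,1.4414) → tip=(-0.4448,0.9369,0.5632)
cmd 3: set φ=140.62° → (κ,φ,ℓ)=(1.4892,140.62°,1.4414) → tip=(-0.8016,0.6580,0.5632)

-0.802 0.658 0.563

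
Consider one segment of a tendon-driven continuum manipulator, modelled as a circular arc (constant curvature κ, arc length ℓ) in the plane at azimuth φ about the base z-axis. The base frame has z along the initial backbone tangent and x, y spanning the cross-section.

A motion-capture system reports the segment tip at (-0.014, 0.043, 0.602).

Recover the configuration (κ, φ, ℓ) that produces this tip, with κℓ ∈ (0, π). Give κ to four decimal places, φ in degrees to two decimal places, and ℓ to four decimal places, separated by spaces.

ρ = √(x²+y²) = √(-0.014² + 0.043²) = 0.04522
φ = atan2(y, x) mod 360° = atan2(0.043, -0.014) = 108.0343°
|p|² = ρ² + z² = 0.04522² + 0.602² = 0.36445
κ = 2ρ / |p|² = 2×0.04522 / 0.36445 = 0.24816
θ = 2·atan2(ρ, z) = 2·atan2(0.04522, 0.602) = 0.14996 rad
ℓ = θ/κ = 0.14996/0.24816 = 0.60426

0.2482 108.03 0.6043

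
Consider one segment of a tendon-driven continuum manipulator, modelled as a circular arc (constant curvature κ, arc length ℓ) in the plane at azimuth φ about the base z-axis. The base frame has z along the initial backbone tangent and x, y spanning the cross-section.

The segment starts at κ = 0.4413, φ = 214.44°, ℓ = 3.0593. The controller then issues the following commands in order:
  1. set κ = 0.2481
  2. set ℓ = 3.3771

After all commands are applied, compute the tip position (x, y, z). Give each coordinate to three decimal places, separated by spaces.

-1.100 -0.754 2.996

initial: κ=0.4413, φ=214.44°, ℓ=3.0593
cmd 1: set κ=0.2481 → (κ,φ,ℓ)=(0.2481,214.44°,3.0593) → tip=(-0.9124,-0.6257,2.7739)
cmd 2: set ℓ=3.3771 → (κ,φ,ℓ)=(0.2481,214.44°,3.3771) → tip=(-1.1001,-0.7544,2.9956)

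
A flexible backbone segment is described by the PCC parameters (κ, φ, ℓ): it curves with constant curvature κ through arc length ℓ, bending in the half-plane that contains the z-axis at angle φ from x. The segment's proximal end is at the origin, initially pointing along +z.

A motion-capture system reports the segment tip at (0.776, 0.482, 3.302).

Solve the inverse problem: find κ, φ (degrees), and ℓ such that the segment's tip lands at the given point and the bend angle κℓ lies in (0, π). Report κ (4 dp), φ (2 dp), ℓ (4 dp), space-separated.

ρ = √(x²+y²) = √(0.776² + 0.482²) = 0.91351
φ = atan2(y, x) mod 360° = atan2(0.482, 0.776) = 31.8458°
|p|² = ρ² + z² = 0.91351² + 3.302² = 11.73770
κ = 2ρ / |p|² = 2×0.91351 / 11.73770 = 0.15565
θ = 2·atan2(ρ, z) = 2·atan2(0.91351, 3.302) = 0.53981 rad
ℓ = θ/κ = 0.53981/0.15565 = 3.46799

0.1557 31.85 3.4680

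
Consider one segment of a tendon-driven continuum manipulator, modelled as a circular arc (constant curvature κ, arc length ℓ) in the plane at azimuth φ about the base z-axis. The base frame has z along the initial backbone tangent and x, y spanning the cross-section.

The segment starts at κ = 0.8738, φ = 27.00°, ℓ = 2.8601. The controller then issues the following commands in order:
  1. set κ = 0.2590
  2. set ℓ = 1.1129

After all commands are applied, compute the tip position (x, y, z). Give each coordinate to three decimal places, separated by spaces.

initial: κ=0.8738, φ=27.00°, ℓ=2.8601
cmd 1: set κ=0.2590 → (κ,φ,ℓ)=(0.2590,27.00°,2.8601) → tip=(0.9015,0.4593,2.6056)
cmd 2: set ℓ=1.1129 → (κ,φ,ℓ)=(0.2590,27.00°,1.1129) → tip=(0.1419,0.0723,1.0976)

0.142 0.072 1.098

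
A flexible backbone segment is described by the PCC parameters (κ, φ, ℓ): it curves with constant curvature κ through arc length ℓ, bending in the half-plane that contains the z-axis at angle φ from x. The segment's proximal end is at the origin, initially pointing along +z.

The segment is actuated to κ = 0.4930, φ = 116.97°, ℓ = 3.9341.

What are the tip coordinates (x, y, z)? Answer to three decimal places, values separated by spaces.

θ = κ·ℓ = 0.4930 × 3.9341 = 1.93951 rad
ρ = (1 − cos θ)/κ = (1 − -0.36042)/0.4930 = 2.75947
z = sin θ / κ = 0.93279/0.4930 = 1.89207
x = ρ cos φ = 2.75947 × cos(116.97°) = -1.25148
y = ρ sin φ = 2.75947 × sin(116.97°) = 2.45936

-1.251 2.459 1.892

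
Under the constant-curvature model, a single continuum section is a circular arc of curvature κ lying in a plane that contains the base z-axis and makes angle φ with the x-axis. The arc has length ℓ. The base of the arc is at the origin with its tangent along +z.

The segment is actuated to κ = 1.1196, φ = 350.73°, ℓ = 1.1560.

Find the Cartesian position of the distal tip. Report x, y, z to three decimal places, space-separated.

0.641 -0.105 0.859

θ = κ·ℓ = 1.1196 × 1.1560 = 1.29426 rad
ρ = (1 − cos θ)/κ = (1 − 0.27303)/1.1196 = 0.64931
z = sin θ / κ = 0.96201/1.1196 = 0.85924
x = ρ cos φ = 0.64931 × cos(350.73°) = 0.64083
y = ρ sin φ = 0.64931 × sin(350.73°) = -0.10460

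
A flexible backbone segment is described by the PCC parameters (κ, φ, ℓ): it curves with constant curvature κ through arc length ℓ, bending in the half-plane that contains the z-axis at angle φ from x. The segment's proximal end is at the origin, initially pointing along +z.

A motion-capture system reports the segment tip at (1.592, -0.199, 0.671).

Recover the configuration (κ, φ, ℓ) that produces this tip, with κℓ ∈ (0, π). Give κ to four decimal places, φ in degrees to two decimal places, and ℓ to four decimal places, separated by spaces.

ρ = √(x²+y²) = √(1.592² + -0.199²) = 1.60439
φ = atan2(y, x) mod 360° = atan2(-0.199, 1.592) = 352.8750°
|p|² = ρ² + z² = 1.60439² + 0.671² = 3.02431
κ = 2ρ / |p|² = 2×1.60439 / 3.02431 = 1.06100
θ = 2·atan2(ρ, z) = 2·atan2(1.60439, 0.671) = 2.34935 rad
ℓ = θ/κ = 2.34935/1.06100 = 2.21429

1.0610 352.87 2.2143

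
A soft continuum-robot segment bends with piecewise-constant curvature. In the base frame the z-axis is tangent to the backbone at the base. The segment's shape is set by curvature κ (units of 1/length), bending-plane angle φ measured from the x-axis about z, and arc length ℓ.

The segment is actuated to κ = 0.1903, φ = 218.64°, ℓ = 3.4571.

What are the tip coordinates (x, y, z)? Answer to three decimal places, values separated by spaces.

-0.857 -0.685 3.213

θ = κ·ℓ = 0.1903 × 3.4571 = 0.65789 rad
ρ = (1 − cos θ)/κ = (1 − 0.79129)/0.1903 = 1.09676
z = sin θ / κ = 0.61145/0.1903 = 3.21306
x = ρ cos φ = 1.09676 × cos(218.64°) = -0.85666
y = ρ sin φ = 1.09676 × sin(218.64°) = -0.68484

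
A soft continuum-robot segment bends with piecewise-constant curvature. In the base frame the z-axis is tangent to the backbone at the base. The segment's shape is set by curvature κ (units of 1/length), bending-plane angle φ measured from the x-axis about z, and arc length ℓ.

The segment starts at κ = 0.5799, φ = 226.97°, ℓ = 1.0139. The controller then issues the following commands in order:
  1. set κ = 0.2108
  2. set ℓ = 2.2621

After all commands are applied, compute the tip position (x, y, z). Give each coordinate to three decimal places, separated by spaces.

-0.361 -0.387 2.177

initial: κ=0.5799, φ=226.97°, ℓ=1.0139
cmd 1: set κ=0.2108 → (κ,φ,ℓ)=(0.2108,226.97°,1.0139) → tip=(-0.0737,-0.0789,1.0062)
cmd 2: set ℓ=2.2621 → (κ,φ,ℓ)=(0.2108,226.97°,2.2621) → tip=(-0.3611,-0.3868,2.1773)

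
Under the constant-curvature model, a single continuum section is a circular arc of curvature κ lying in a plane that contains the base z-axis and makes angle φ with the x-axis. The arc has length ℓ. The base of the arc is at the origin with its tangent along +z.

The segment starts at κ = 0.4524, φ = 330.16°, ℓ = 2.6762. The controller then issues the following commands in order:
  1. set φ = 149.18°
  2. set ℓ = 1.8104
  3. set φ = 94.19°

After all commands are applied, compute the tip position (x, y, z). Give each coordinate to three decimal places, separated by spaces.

-0.051 0.699 1.615

initial: κ=0.4524, φ=330.16°, ℓ=2.6762
cmd 1: set φ=149.18° → (κ,φ,ℓ)=(0.4524,149.18°,2.6762) → tip=(-1.2294,0.7335,2.0687)
cmd 2: set ℓ=1.8104 → (κ,φ,ℓ)=(0.4524,149.18°,1.8104) → tip=(-0.6019,0.3591,1.6147)
cmd 3: set φ=94.19° → (κ,φ,ℓ)=(0.4524,94.19°,1.8104) → tip=(-0.0512,0.6990,1.6147)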